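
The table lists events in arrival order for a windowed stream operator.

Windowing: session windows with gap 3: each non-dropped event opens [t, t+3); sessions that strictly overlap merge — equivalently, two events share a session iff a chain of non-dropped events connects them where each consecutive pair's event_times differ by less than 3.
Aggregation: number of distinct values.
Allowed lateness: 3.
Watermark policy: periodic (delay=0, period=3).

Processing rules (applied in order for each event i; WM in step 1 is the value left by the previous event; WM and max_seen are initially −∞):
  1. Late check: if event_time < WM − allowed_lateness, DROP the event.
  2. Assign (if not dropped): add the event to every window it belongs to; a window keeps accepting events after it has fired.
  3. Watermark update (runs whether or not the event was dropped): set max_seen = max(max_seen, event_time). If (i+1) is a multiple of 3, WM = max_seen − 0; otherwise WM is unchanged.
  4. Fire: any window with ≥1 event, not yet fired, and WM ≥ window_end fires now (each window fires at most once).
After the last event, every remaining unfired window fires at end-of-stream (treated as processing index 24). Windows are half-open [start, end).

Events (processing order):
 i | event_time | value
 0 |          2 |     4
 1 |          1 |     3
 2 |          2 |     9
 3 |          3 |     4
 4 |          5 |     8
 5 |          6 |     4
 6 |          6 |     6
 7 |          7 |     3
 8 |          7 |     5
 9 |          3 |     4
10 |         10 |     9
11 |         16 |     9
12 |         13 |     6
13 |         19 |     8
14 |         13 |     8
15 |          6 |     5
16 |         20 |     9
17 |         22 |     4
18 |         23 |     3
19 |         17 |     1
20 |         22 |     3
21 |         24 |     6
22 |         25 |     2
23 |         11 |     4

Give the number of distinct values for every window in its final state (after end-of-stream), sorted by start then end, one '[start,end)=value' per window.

i=0 t=2 v=4: → [2,5); WM=−∞
i=1 t=1 v=3: → [1,5); WM=−∞
i=2 t=2 v=9: → [1,5); WM=2
i=3 t=3 v=4: → [1,6); WM=2
i=4 t=5 v=8: → [1,8); WM=2
i=5 t=6 v=4: → [1,9); WM=6
i=6 t=6 v=6: → [1,9); WM=6
i=7 t=7 v=3: → [1,10); WM=6
i=8 t=7 v=5: → [1,10); WM=7
i=9 t=3 v=4: DROP (t<7-3); WM=7
i=10 t=10 v=9: → [10,13); WM=7
i=11 t=16 v=9: → [16,19); WM=16
i=12 t=13 v=6: → [13,16); WM=16
i=13 t=19 v=8: → [19,22); WM=16
i=14 t=13 v=8: → [13,16); WM=19
i=15 t=6 v=5: DROP (t<19-3); WM=19
i=16 t=20 v=9: → [19,23); WM=19
i=17 t=22 v=4: → [19,25); WM=22
i=18 t=23 v=3: → [19,26); WM=22
i=19 t=17 v=1: DROP (t<22-3); WM=22
i=20 t=22 v=3: → [19,26); WM=23
i=21 t=24 v=6: → [19,27); WM=23
i=22 t=25 v=2: → [19,28); WM=23
i=23 t=11 v=4: DROP (t<23-3); WM=25

[1,10)=6 [10,13)=1 [13,16)=2 [16,19)=1 [19,28)=6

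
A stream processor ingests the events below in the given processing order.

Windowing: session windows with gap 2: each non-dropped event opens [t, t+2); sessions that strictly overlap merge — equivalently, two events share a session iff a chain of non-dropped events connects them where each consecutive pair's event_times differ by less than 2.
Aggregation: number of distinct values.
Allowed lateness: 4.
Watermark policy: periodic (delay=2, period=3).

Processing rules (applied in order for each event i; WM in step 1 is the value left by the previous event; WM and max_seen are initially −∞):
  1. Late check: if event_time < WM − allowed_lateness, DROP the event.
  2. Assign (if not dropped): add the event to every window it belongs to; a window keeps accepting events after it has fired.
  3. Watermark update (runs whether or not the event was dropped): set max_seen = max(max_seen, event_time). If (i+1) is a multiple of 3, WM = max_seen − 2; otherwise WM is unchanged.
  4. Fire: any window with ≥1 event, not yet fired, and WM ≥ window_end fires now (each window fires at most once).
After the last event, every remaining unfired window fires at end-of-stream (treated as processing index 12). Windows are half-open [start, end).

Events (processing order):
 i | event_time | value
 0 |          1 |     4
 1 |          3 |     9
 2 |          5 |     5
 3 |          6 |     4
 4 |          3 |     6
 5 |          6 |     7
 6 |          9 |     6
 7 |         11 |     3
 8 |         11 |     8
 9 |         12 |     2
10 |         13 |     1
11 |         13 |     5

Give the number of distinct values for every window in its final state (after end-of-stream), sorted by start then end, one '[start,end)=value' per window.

i=0 t=1 v=4: → [1,3); WM=−∞
i=1 t=3 v=9: → [3,5); WM=−∞
i=2 t=5 v=5: → [5,7); WM=3
i=3 t=6 v=4: → [5,8); WM=3
i=4 t=3 v=6: → [3,5); WM=3
i=5 t=6 v=7: → [5,8); WM=4
i=6 t=9 v=6: → [9,11); WM=4
i=7 t=11 v=3: → [11,13); WM=4
i=8 t=11 v=8: → [11,13); WM=9
i=9 t=12 v=2: → [11,14); WM=9
i=10 t=13 v=1: → [11,15); WM=9
i=11 t=13 v=5: → [11,15); WM=11

[1,3)=1 [3,5)=2 [5,8)=3 [9,11)=1 [11,15)=5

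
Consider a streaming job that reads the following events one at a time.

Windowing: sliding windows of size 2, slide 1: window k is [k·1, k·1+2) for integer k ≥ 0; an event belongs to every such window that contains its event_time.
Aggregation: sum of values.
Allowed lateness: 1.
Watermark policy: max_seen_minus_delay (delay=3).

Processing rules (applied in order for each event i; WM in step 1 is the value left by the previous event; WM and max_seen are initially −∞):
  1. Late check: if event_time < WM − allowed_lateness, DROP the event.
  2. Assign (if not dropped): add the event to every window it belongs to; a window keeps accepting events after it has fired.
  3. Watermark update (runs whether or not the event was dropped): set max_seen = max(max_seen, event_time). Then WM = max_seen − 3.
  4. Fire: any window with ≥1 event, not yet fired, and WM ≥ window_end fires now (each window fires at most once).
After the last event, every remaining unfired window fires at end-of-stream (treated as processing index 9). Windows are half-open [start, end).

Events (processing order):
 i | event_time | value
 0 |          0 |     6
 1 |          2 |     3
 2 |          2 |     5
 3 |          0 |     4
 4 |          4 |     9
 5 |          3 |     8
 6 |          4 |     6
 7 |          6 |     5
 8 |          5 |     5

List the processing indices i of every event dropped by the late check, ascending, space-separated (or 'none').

i=0 t=0 v=6: → [0,2); WM=-3
i=1 t=2 v=3: → [2,4),[1,3); WM=-1
i=2 t=2 v=5: → [2,4),[1,3); WM=-1
i=3 t=0 v=4: → [0,2); WM=-1
i=4 t=4 v=9: → [4,6),[3,5); WM=1
i=5 t=3 v=8: → [3,5),[2,4); WM=1
i=6 t=4 v=6: → [4,6),[3,5); WM=1
i=7 t=6 v=5: → [6,8),[5,7); WM=3; [0,2) fires=10 [1,3) fires=8
i=8 t=5 v=5: → [5,7),[4,6); WM=3

none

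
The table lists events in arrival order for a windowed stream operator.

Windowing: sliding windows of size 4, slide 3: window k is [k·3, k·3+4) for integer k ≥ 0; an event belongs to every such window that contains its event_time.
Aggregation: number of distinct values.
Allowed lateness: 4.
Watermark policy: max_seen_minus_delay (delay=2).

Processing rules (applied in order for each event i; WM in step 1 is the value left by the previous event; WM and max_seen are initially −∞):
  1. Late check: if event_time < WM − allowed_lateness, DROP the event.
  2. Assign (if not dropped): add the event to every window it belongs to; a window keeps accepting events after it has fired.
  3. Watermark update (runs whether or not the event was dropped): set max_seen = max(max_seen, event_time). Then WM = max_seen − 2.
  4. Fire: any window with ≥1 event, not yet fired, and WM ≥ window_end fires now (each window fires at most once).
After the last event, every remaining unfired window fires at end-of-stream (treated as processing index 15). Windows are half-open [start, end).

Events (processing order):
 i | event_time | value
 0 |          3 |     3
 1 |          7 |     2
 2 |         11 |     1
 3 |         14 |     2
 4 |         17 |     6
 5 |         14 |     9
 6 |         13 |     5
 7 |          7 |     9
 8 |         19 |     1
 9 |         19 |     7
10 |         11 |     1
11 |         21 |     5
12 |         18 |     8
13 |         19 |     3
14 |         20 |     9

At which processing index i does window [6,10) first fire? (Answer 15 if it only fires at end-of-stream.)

3

i=0 t=3 v=3: → [3,7),[0,4); WM=1
i=1 t=7 v=2: → [6,10); WM=5; [0,4) fires=1
i=2 t=11 v=1: → [9,13); WM=9; [3,7) fires=1
i=3 t=14 v=2: → [12,16); WM=12; [6,10) fires=1
i=4 t=17 v=6: → [15,19); WM=15; [9,13) fires=1
i=5 t=14 v=9: → [12,16); WM=15
i=6 t=13 v=5: → [12,16); WM=15
i=7 t=7 v=9: DROP (t<15-4); WM=15
i=8 t=19 v=1: → [18,22); WM=17; [12,16) fires=3
i=9 t=19 v=7: → [18,22); WM=17
i=10 t=11 v=1: DROP (t<17-4); WM=17
i=11 t=21 v=5: → [21,25),[18,22); WM=19; [15,19) fires=1
i=12 t=18 v=8: → [18,22),[15,19); WM=19
i=13 t=19 v=3: → [18,22); WM=19
i=14 t=20 v=9: → [18,22); WM=19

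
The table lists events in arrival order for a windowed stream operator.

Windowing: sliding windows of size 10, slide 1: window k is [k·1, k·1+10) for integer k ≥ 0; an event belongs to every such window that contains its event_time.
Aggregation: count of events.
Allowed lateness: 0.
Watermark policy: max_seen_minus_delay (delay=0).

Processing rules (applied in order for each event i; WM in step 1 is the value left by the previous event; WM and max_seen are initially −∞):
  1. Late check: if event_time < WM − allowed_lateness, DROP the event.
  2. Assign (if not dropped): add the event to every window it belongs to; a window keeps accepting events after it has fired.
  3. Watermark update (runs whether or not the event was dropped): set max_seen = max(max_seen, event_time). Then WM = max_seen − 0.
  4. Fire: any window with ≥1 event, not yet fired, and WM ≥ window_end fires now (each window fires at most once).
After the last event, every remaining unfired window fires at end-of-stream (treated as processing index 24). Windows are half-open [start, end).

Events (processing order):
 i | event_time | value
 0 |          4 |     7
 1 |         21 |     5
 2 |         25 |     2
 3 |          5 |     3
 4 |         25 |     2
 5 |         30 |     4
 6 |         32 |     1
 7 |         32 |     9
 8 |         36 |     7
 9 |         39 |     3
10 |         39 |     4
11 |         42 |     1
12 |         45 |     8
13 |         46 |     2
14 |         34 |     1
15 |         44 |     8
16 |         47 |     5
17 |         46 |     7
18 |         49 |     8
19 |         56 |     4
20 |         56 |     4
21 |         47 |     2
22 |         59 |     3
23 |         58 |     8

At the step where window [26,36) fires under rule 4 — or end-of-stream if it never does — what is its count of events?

3

i=0 t=4 v=7: → [4,14),[3,13),[2,12),[1,11),[0,10); WM=4
i=1 t=21 v=5: → [21,31),[20,30),[19,29),[18,28),[17,27),[16,26),[15,25),[14,24),[13,23),[12,22); WM=21; [0,10) fires=1 [1,11) fires=1 [2,12) fires=1 [3,13) fires=1 [4,14) fires=1
i=2 t=25 v=2: → [25,35),[24,34),[23,33),[22,32),[21,31),[20,30),[19,29),[18,28),[17,27),[16,26); WM=25; [12,22) fires=1 [13,23) fires=1 [14,24) fires=1 [15,25) fires=1
i=3 t=5 v=3: DROP (t<25-0); WM=25
i=4 t=25 v=2: → [25,35),[24,34),[23,33),[22,32),[21,31),[20,30),[19,29),[18,28),[17,27),[16,26); WM=25
i=5 t=30 v=4: → [30,40),[29,39),[28,38),[27,37),[26,36),[25,35),[24,34),[23,33),[22,32),[21,31); WM=30; [16,26) fires=3 [17,27) fires=3 [18,28) fires=3 [19,29) fires=3 [20,30) fires=3
i=6 t=32 v=1: → [32,42),[31,41),[30,40),[29,39),[28,38),[27,37),[26,36),[25,35),[24,34),[23,33); WM=32; [21,31) fires=4 [22,32) fires=3
i=7 t=32 v=9: → [32,42),[31,41),[30,40),[29,39),[28,38),[27,37),[26,36),[25,35),[24,34),[23,33); WM=32
i=8 t=36 v=7: → [36,46),[35,45),[34,44),[33,43),[32,42),[31,41),[30,40),[29,39),[28,38),[27,37); WM=36; [23,33) fires=5 [24,34) fires=5 [25,35) fires=5 [26,36) fires=3
i=9 t=39 v=3: → [39,49),[38,48),[37,47),[36,46),[35,45),[34,44),[33,43),[32,42),[31,41),[30,40); WM=39; [27,37) fires=4 [28,38) fires=4 [29,39) fires=4
i=10 t=39 v=4: → [39,49),[38,48),[37,47),[36,46),[35,45),[34,44),[33,43),[32,42),[31,41),[30,40); WM=39
i=11 t=42 v=1: → [42,52),[41,51),[40,50),[39,49),[38,48),[37,47),[36,46),[35,45),[34,44),[33,43); WM=42; [30,40) fires=6 [31,41) fires=5 [32,42) fires=5
i=12 t=45 v=8: → [45,55),[44,54),[43,53),[42,52),[41,51),[40,50),[39,49),[38,48),[37,47),[36,46); WM=45; [33,43) fires=4 [34,44) fires=4 [35,45) fires=4
i=13 t=46 v=2: → [46,56),[45,55),[44,54),[43,53),[42,52),[41,51),[40,50),[39,49),[38,48),[37,47); WM=46; [36,46) fires=5
i=14 t=34 v=1: DROP (t<46-0); WM=46
i=15 t=44 v=8: DROP (t<46-0); WM=46
i=16 t=47 v=5: → [47,57),[46,56),[45,55),[44,54),[43,53),[42,52),[41,51),[40,50),[39,49),[38,48); WM=47; [37,47) fires=5
i=17 t=46 v=7: DROP (t<47-0); WM=47
i=18 t=49 v=8: → [49,59),[48,58),[47,57),[46,56),[45,55),[44,54),[43,53),[42,52),[41,51),[40,50); WM=49; [38,48) fires=6 [39,49) fires=6
i=19 t=56 v=4: → [56,66),[55,65),[54,64),[53,63),[52,62),[51,61),[50,60),[49,59),[48,58),[47,57); WM=56; [40,50) fires=5 [41,51) fires=5 [42,52) fires=5 [43,53) fires=4 [44,54) fires=4 [45,55) fires=4 [46,56) fires=3
i=20 t=56 v=4: → [56,66),[55,65),[54,64),[53,63),[52,62),[51,61),[50,60),[49,59),[48,58),[47,57); WM=56
i=21 t=47 v=2: DROP (t<56-0); WM=56
i=22 t=59 v=3: → [59,69),[58,68),[57,67),[56,66),[55,65),[54,64),[53,63),[52,62),[51,61),[50,60); WM=59; [47,57) fires=4 [48,58) fires=3 [49,59) fires=3
i=23 t=58 v=8: DROP (t<59-0); WM=59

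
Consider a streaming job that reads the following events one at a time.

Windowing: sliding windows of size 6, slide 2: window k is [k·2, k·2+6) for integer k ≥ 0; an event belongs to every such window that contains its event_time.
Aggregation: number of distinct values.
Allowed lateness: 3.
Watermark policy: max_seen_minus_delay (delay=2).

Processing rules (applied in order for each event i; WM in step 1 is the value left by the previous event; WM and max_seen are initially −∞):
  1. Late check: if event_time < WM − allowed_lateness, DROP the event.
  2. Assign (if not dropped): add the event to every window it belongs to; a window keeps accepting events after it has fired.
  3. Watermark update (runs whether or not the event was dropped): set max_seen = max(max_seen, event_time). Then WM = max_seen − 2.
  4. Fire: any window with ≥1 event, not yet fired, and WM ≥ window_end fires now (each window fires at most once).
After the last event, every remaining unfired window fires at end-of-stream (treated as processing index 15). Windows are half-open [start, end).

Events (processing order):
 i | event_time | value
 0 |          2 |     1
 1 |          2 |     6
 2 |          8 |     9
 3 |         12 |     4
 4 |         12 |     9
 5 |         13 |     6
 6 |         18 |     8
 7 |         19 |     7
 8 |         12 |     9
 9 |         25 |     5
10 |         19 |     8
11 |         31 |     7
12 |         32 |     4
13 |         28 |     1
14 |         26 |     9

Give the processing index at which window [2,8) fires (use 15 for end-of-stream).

3

i=0 t=2 v=1: → [2,8),[0,6); WM=0
i=1 t=2 v=6: → [2,8),[0,6); WM=0
i=2 t=8 v=9: → [8,14),[6,12),[4,10); WM=6; [0,6) fires=2
i=3 t=12 v=4: → [12,18),[10,16),[8,14); WM=10; [2,8) fires=2 [4,10) fires=1
i=4 t=12 v=9: → [12,18),[10,16),[8,14); WM=10
i=5 t=13 v=6: → [12,18),[10,16),[8,14); WM=11
i=6 t=18 v=8: → [18,24),[16,22),[14,20); WM=16; [6,12) fires=1 [8,14) fires=3 [10,16) fires=3
i=7 t=19 v=7: → [18,24),[16,22),[14,20); WM=17
i=8 t=12 v=9: DROP (t<17-3); WM=17
i=9 t=25 v=5: → [24,30),[22,28),[20,26); WM=23; [12,18) fires=3 [14,20) fires=2 [16,22) fires=2
i=10 t=19 v=8: DROP (t<23-3); WM=23
i=11 t=31 v=7: → [30,36),[28,34),[26,32); WM=29; [18,24) fires=2 [20,26) fires=1 [22,28) fires=1
i=12 t=32 v=4: → [32,38),[30,36),[28,34); WM=30; [24,30) fires=1
i=13 t=28 v=1: → [28,34),[26,32),[24,30); WM=30
i=14 t=26 v=9: DROP (t<30-3); WM=30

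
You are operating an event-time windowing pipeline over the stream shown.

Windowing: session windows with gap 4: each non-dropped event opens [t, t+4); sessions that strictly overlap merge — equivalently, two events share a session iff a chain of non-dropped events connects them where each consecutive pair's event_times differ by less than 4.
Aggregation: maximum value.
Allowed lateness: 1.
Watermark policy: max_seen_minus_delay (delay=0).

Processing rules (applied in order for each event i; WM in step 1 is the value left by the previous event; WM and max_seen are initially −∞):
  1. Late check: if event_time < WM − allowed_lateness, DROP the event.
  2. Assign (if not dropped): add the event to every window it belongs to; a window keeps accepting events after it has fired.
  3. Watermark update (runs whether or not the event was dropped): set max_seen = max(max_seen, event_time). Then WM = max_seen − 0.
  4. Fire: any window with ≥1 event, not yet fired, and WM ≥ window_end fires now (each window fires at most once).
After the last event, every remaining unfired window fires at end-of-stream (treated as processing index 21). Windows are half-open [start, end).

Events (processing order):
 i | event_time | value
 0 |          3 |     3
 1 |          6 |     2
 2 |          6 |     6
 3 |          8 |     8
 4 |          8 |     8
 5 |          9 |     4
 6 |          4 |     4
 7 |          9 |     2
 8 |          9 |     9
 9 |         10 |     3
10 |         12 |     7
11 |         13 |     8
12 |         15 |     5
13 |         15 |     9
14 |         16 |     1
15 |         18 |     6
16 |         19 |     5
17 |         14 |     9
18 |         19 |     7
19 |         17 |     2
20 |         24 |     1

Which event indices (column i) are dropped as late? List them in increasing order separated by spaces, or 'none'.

6 17 19

i=0 t=3 v=3: → [3,7); WM=3
i=1 t=6 v=2: → [3,10); WM=6
i=2 t=6 v=6: → [3,10); WM=6
i=3 t=8 v=8: → [3,12); WM=8
i=4 t=8 v=8: → [3,12); WM=8
i=5 t=9 v=4: → [3,13); WM=9
i=6 t=4 v=4: DROP (t<9-1); WM=9
i=7 t=9 v=2: → [3,13); WM=9
i=8 t=9 v=9: → [3,13); WM=9
i=9 t=10 v=3: → [3,14); WM=10
i=10 t=12 v=7: → [3,16); WM=12
i=11 t=13 v=8: → [3,17); WM=13
i=12 t=15 v=5: → [3,19); WM=15
i=13 t=15 v=9: → [3,19); WM=15
i=14 t=16 v=1: → [3,20); WM=16
i=15 t=18 v=6: → [3,22); WM=18
i=16 t=19 v=5: → [3,23); WM=19
i=17 t=14 v=9: DROP (t<19-1); WM=19
i=18 t=19 v=7: → [3,23); WM=19
i=19 t=17 v=2: DROP (t<19-1); WM=19
i=20 t=24 v=1: → [24,28); WM=24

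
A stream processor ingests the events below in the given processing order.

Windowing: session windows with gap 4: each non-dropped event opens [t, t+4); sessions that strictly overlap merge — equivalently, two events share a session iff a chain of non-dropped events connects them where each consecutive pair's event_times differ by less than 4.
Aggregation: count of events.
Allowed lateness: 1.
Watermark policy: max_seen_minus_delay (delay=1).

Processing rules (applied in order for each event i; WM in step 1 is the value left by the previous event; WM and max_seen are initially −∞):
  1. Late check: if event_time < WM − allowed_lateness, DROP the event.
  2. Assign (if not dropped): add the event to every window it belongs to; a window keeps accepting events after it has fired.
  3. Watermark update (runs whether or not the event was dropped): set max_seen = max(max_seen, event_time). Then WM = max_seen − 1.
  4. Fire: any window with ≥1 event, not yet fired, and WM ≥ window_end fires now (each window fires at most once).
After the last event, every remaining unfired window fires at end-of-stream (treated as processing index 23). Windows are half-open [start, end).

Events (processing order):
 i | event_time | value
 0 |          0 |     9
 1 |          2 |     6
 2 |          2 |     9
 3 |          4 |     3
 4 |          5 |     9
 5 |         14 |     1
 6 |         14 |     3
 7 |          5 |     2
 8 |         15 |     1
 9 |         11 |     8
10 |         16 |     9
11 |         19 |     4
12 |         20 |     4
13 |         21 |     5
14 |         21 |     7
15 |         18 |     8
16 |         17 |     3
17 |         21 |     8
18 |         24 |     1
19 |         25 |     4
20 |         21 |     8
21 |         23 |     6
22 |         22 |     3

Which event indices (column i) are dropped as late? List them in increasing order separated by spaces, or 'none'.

i=0 t=0 v=9: → [0,4); WM=-1
i=1 t=2 v=6: → [0,6); WM=1
i=2 t=2 v=9: → [0,6); WM=1
i=3 t=4 v=3: → [0,8); WM=3
i=4 t=5 v=9: → [0,9); WM=4
i=5 t=14 v=1: → [14,18); WM=13
i=6 t=14 v=3: → [14,18); WM=13
i=7 t=5 v=2: DROP (t<13-1); WM=13
i=8 t=15 v=1: → [14,19); WM=14
i=9 t=11 v=8: DROP (t<14-1); WM=14
i=10 t=16 v=9: → [14,20); WM=15
i=11 t=19 v=4: → [14,23); WM=18
i=12 t=20 v=4: → [14,24); WM=19
i=13 t=21 v=5: → [14,25); WM=20
i=14 t=21 v=7: → [14,25); WM=20
i=15 t=18 v=8: DROP (t<20-1); WM=20
i=16 t=17 v=3: DROP (t<20-1); WM=20
i=17 t=21 v=8: → [14,25); WM=20
i=18 t=24 v=1: → [14,28); WM=23
i=19 t=25 v=4: → [14,29); WM=24
i=20 t=21 v=8: DROP (t<24-1); WM=24
i=21 t=23 v=6: → [14,29); WM=24
i=22 t=22 v=3: DROP (t<24-1); WM=24

7 9 15 16 20 22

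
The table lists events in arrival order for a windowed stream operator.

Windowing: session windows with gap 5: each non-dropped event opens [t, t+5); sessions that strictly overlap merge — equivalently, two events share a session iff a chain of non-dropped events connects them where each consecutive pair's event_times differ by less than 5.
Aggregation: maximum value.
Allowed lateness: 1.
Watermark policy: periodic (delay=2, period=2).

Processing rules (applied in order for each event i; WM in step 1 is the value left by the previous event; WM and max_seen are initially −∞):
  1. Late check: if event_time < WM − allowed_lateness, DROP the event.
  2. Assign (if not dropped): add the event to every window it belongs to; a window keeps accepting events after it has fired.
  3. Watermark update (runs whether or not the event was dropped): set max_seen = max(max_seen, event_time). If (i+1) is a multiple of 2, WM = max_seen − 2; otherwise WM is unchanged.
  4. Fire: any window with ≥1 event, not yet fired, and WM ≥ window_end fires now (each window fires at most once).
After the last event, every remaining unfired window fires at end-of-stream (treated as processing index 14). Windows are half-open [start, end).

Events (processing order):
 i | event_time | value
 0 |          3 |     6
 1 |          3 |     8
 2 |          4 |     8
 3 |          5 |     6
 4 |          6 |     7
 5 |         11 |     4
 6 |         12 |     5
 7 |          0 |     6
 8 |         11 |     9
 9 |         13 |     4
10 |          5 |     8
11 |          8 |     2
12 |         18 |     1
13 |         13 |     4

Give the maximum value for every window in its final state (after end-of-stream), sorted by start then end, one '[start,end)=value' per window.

i=0 t=3 v=6: → [3,8); WM=−∞
i=1 t=3 v=8: → [3,8); WM=1
i=2 t=4 v=8: → [3,9); WM=1
i=3 t=5 v=6: → [3,10); WM=3
i=4 t=6 v=7: → [3,11); WM=3
i=5 t=11 v=4: → [11,16); WM=9
i=6 t=12 v=5: → [11,17); WM=9
i=7 t=0 v=6: DROP (t<9-1); WM=10
i=8 t=11 v=9: → [11,17); WM=10
i=9 t=13 v=4: → [11,18); WM=11
i=10 t=5 v=8: DROP (t<11-1); WM=11
i=11 t=8 v=2: DROP (t<11-1); WM=11
i=12 t=18 v=1: → [18,23); WM=11
i=13 t=13 v=4: → [11,18); WM=16

[3,11)=8 [11,18)=9 [18,23)=1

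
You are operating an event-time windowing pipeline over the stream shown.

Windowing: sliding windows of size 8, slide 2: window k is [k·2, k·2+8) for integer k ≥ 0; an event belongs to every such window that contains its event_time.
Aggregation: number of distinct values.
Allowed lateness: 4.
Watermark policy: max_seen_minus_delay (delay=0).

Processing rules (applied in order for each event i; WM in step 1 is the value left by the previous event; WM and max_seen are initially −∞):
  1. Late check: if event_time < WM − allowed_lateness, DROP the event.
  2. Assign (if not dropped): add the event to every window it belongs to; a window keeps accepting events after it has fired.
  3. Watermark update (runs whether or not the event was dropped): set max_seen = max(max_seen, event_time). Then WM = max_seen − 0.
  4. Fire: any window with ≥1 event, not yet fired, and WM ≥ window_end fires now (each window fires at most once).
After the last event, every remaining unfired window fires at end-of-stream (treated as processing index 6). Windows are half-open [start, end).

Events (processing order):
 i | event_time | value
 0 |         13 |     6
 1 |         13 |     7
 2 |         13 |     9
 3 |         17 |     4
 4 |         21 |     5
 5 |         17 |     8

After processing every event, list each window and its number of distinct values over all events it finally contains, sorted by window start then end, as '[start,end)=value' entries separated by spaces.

i=0 t=13 v=6: → [12,20),[10,18),[8,16),[6,14); WM=13
i=1 t=13 v=7: → [12,20),[10,18),[8,16),[6,14); WM=13
i=2 t=13 v=9: → [12,20),[10,18),[8,16),[6,14); WM=13
i=3 t=17 v=4: → [16,24),[14,22),[12,20),[10,18); WM=17; [6,14) fires=3 [8,16) fires=3
i=4 t=21 v=5: → [20,28),[18,26),[16,24),[14,22); WM=21; [10,18) fires=4 [12,20) fires=4
i=5 t=17 v=8: → [16,24),[14,22),[12,20),[10,18); WM=21

[6,14)=3 [8,16)=3 [10,18)=5 [12,20)=5 [14,22)=3 [16,24)=3 [18,26)=1 [20,28)=1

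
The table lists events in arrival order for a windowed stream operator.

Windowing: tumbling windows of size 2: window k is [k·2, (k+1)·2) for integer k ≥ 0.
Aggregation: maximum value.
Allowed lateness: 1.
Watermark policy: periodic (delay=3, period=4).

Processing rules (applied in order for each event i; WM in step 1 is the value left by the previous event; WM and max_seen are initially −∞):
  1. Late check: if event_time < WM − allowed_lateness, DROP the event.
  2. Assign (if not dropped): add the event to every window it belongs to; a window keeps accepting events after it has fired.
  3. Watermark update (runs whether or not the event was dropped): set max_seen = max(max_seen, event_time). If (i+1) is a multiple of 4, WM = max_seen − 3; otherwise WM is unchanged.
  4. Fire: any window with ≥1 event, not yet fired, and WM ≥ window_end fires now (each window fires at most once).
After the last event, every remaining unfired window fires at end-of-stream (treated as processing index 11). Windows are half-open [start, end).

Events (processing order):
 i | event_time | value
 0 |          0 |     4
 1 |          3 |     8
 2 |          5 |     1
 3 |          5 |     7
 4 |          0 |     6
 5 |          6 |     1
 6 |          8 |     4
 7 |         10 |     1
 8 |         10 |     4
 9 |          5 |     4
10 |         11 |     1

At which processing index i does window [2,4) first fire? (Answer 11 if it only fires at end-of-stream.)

7

i=0 t=0 v=4: → [0,2); WM=−∞
i=1 t=3 v=8: → [2,4); WM=−∞
i=2 t=5 v=1: → [4,6); WM=−∞
i=3 t=5 v=7: → [4,6); WM=2; [0,2) fires=4
i=4 t=0 v=6: DROP (t<2-1); WM=2
i=5 t=6 v=1: → [6,8); WM=2
i=6 t=8 v=4: → [8,10); WM=2
i=7 t=10 v=1: → [10,12); WM=7; [2,4) fires=8 [4,6) fires=7
i=8 t=10 v=4: → [10,12); WM=7
i=9 t=5 v=4: DROP (t<7-1); WM=7
i=10 t=11 v=1: → [10,12); WM=7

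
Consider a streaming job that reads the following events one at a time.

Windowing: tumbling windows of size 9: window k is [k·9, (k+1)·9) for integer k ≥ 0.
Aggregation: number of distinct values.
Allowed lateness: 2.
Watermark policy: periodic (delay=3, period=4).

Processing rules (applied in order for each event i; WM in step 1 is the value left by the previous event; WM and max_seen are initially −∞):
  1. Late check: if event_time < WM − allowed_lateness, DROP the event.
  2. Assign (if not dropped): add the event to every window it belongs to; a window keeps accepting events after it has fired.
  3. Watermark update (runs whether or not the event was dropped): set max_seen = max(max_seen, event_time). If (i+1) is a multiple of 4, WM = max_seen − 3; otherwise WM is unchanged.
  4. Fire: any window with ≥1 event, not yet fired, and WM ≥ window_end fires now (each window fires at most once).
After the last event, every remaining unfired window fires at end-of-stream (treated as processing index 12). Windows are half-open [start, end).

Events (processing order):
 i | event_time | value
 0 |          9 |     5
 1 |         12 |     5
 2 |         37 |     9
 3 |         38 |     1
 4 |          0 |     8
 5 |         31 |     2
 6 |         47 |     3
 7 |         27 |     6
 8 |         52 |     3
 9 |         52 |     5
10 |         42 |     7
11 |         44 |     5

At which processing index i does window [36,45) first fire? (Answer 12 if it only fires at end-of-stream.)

i=0 t=9 v=5: → [9,18); WM=−∞
i=1 t=12 v=5: → [9,18); WM=−∞
i=2 t=37 v=9: → [36,45); WM=−∞
i=3 t=38 v=1: → [36,45); WM=35; [9,18) fires=1
i=4 t=0 v=8: DROP (t<35-2); WM=35
i=5 t=31 v=2: DROP (t<35-2); WM=35
i=6 t=47 v=3: → [45,54); WM=35
i=7 t=27 v=6: DROP (t<35-2); WM=44
i=8 t=52 v=3: → [45,54); WM=44
i=9 t=52 v=5: → [45,54); WM=44
i=10 t=42 v=7: → [36,45); WM=44
i=11 t=44 v=5: → [36,45); WM=49; [36,45) fires=4

11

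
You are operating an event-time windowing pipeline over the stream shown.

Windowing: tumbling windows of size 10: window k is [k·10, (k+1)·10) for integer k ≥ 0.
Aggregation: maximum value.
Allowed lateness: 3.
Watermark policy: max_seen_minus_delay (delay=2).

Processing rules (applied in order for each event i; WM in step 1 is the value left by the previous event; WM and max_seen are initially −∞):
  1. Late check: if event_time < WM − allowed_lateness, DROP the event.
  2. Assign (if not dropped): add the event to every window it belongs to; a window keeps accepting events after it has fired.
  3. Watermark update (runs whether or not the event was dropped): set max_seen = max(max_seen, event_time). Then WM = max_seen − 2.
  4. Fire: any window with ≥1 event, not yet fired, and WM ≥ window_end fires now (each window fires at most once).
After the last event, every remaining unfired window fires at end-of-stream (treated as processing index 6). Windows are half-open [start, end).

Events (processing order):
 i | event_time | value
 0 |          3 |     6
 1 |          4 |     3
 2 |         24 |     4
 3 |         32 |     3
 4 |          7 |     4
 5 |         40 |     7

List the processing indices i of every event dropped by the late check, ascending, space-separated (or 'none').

i=0 t=3 v=6: → [0,10); WM=1
i=1 t=4 v=3: → [0,10); WM=2
i=2 t=24 v=4: → [20,30); WM=22; [0,10) fires=6
i=3 t=32 v=3: → [30,40); WM=30; [20,30) fires=4
i=4 t=7 v=4: DROP (t<30-3); WM=30
i=5 t=40 v=7: → [40,50); WM=38

4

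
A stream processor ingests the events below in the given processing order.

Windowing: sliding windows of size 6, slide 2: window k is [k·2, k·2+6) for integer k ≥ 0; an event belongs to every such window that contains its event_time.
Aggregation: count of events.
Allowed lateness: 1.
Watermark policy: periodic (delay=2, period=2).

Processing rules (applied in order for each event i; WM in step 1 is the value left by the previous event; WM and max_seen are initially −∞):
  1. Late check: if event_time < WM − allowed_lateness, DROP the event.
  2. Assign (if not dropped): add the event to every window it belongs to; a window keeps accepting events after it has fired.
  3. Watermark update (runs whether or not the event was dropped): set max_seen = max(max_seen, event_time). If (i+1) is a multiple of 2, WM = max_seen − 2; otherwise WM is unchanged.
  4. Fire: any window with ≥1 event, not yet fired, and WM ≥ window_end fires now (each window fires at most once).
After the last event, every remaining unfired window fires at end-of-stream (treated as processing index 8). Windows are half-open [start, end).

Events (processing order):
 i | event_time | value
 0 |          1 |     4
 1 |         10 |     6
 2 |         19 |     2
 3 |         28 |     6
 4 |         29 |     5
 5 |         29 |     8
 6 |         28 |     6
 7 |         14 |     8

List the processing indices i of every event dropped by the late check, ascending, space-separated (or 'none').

i=0 t=1 v=4: → [0,6); WM=−∞
i=1 t=10 v=6: → [10,16),[8,14),[6,12); WM=8; [0,6) fires=1
i=2 t=19 v=2: → [18,24),[16,22),[14,20); WM=8
i=3 t=28 v=6: → [28,34),[26,32),[24,30); WM=26; [6,12) fires=1 [8,14) fires=1 [10,16) fires=1 [14,20) fires=1 [16,22) fires=1 [18,24) fires=1
i=4 t=29 v=5: → [28,34),[26,32),[24,30); WM=26
i=5 t=29 v=8: → [28,34),[26,32),[24,30); WM=27
i=6 t=28 v=6: → [28,34),[26,32),[24,30); WM=27
i=7 t=14 v=8: DROP (t<27-1); WM=27

7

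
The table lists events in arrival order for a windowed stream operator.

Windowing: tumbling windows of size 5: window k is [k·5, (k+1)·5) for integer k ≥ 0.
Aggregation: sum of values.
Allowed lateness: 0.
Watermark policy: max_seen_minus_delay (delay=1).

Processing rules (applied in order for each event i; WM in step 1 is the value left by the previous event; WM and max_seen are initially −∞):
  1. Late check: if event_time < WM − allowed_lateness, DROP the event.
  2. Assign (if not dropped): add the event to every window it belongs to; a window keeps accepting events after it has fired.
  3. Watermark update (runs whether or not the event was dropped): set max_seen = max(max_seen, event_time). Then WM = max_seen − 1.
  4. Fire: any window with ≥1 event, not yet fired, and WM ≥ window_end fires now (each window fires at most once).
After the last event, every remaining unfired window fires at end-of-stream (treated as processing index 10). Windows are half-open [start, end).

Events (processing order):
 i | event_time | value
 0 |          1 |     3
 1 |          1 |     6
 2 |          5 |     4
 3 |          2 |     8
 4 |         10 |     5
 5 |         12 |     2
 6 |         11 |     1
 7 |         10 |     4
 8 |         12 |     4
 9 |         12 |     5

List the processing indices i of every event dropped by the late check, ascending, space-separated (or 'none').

i=0 t=1 v=3: → [0,5); WM=0
i=1 t=1 v=6: → [0,5); WM=0
i=2 t=5 v=4: → [5,10); WM=4
i=3 t=2 v=8: DROP (t<4-0); WM=4
i=4 t=10 v=5: → [10,15); WM=9; [0,5) fires=9
i=5 t=12 v=2: → [10,15); WM=11; [5,10) fires=4
i=6 t=11 v=1: → [10,15); WM=11
i=7 t=10 v=4: DROP (t<11-0); WM=11
i=8 t=12 v=4: → [10,15); WM=11
i=9 t=12 v=5: → [10,15); WM=11

3 7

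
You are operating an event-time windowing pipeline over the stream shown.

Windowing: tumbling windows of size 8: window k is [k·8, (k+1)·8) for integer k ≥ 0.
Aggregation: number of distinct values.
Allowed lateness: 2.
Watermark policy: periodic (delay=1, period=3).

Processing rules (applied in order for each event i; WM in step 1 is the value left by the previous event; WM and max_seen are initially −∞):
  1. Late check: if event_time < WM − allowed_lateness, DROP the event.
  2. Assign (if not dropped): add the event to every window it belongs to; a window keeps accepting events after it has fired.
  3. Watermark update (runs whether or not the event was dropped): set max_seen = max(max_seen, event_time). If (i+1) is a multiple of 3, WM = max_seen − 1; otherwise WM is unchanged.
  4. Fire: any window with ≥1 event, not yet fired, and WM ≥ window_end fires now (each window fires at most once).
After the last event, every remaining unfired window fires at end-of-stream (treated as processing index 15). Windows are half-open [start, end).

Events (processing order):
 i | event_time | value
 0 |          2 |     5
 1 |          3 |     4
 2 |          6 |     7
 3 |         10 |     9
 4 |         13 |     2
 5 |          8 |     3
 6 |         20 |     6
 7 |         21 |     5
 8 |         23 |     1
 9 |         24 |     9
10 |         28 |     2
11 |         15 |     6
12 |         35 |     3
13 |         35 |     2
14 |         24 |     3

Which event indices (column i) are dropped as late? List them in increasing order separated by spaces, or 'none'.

11 14

i=0 t=2 v=5: → [0,8); WM=−∞
i=1 t=3 v=4: → [0,8); WM=−∞
i=2 t=6 v=7: → [0,8); WM=5
i=3 t=10 v=9: → [8,16); WM=5
i=4 t=13 v=2: → [8,16); WM=5
i=5 t=8 v=3: → [8,16); WM=12; [0,8) fires=3
i=6 t=20 v=6: → [16,24); WM=12
i=7 t=21 v=5: → [16,24); WM=12
i=8 t=23 v=1: → [16,24); WM=22; [8,16) fires=3
i=9 t=24 v=9: → [24,32); WM=22
i=10 t=28 v=2: → [24,32); WM=22
i=11 t=15 v=6: DROP (t<22-2); WM=27; [16,24) fires=3
i=12 t=35 v=3: → [32,40); WM=27
i=13 t=35 v=2: → [32,40); WM=27
i=14 t=24 v=3: DROP (t<27-2); WM=34; [24,32) fires=2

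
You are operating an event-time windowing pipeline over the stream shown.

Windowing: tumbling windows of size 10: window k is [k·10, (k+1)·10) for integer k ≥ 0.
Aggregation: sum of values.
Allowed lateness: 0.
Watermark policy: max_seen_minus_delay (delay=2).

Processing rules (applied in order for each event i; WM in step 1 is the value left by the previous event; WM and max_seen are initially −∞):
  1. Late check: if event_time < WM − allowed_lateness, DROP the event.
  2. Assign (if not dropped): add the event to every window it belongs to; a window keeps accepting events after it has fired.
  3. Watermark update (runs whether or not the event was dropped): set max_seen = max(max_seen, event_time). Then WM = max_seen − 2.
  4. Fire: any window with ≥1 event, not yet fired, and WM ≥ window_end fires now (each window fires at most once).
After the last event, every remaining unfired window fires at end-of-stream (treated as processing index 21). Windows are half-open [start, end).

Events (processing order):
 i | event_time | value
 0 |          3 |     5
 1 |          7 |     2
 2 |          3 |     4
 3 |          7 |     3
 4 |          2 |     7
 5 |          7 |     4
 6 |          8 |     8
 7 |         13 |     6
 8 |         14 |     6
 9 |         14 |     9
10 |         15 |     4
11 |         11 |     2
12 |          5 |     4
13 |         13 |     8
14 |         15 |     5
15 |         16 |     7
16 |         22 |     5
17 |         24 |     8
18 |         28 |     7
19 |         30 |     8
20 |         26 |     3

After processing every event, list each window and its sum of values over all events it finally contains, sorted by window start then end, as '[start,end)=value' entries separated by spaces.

[0,10)=22 [10,20)=45 [20,30)=20 [30,40)=8

i=0 t=3 v=5: → [0,10); WM=1
i=1 t=7 v=2: → [0,10); WM=5
i=2 t=3 v=4: DROP (t<5-0); WM=5
i=3 t=7 v=3: → [0,10); WM=5
i=4 t=2 v=7: DROP (t<5-0); WM=5
i=5 t=7 v=4: → [0,10); WM=5
i=6 t=8 v=8: → [0,10); WM=6
i=7 t=13 v=6: → [10,20); WM=11; [0,10) fires=22
i=8 t=14 v=6: → [10,20); WM=12
i=9 t=14 v=9: → [10,20); WM=12
i=10 t=15 v=4: → [10,20); WM=13
i=11 t=11 v=2: DROP (t<13-0); WM=13
i=12 t=5 v=4: DROP (t<13-0); WM=13
i=13 t=13 v=8: → [10,20); WM=13
i=14 t=15 v=5: → [10,20); WM=13
i=15 t=16 v=7: → [10,20); WM=14
i=16 t=22 v=5: → [20,30); WM=20; [10,20) fires=45
i=17 t=24 v=8: → [20,30); WM=22
i=18 t=28 v=7: → [20,30); WM=26
i=19 t=30 v=8: → [30,40); WM=28
i=20 t=26 v=3: DROP (t<28-0); WM=28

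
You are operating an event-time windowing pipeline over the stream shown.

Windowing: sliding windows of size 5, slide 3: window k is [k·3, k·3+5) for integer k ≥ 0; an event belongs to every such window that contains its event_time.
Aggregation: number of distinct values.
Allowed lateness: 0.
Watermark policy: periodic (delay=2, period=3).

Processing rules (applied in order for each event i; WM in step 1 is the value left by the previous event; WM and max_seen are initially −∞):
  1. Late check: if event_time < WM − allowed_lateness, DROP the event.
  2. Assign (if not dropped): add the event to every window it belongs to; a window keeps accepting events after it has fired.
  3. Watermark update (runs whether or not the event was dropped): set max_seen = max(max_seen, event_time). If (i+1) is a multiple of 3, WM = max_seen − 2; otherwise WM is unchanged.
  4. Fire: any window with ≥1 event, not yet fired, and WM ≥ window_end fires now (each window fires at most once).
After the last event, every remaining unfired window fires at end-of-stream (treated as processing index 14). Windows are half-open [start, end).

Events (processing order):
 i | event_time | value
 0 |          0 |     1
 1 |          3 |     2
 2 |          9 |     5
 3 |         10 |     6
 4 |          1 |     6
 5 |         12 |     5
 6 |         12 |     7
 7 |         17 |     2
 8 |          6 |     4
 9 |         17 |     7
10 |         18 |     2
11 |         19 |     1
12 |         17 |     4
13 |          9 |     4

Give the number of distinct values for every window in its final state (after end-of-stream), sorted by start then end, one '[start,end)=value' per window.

i=0 t=0 v=1: → [0,5); WM=−∞
i=1 t=3 v=2: → [3,8),[0,5); WM=−∞
i=2 t=9 v=5: → [9,14),[6,11); WM=7; [0,5) fires=2
i=3 t=10 v=6: → [9,14),[6,11); WM=7
i=4 t=1 v=6: DROP (t<7-0); WM=7
i=5 t=12 v=5: → [12,17),[9,14); WM=10; [3,8) fires=1
i=6 t=12 v=7: → [12,17),[9,14); WM=10
i=7 t=17 v=2: → [15,20); WM=10
i=8 t=6 v=4: DROP (t<10-0); WM=15; [6,11) fires=2 [9,14) fires=3
i=9 t=17 v=7: → [15,20); WM=15
i=10 t=18 v=2: → [18,23),[15,20); WM=15
i=11 t=19 v=1: → [18,23),[15,20); WM=17; [12,17) fires=2
i=12 t=17 v=4: → [15,20); WM=17
i=13 t=9 v=4: DROP (t<17-0); WM=17

[0,5)=2 [3,8)=1 [6,11)=2 [9,14)=3 [12,17)=2 [15,20)=4 [18,23)=2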